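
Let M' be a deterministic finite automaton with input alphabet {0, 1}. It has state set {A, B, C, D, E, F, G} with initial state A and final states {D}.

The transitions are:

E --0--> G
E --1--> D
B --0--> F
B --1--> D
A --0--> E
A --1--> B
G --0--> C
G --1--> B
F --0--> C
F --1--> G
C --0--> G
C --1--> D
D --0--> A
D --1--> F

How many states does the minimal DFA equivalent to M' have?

Start with accepting vs non-accepting: {D} | {A,B,C,E,F,G}.
On input 1, block {A,B,C,E,F,G} splits into {A,F,G} and {B,C,E}.
Split {A,F,G} by δ(·,1) → {A,G} and {F}.
Split {B,C,E} by δ(·,0) → {C,E} and {B}.
No further refinement is possible. Final partition (5 blocks): {D} | {A,G} | {C,E} | {F} | {B}.

5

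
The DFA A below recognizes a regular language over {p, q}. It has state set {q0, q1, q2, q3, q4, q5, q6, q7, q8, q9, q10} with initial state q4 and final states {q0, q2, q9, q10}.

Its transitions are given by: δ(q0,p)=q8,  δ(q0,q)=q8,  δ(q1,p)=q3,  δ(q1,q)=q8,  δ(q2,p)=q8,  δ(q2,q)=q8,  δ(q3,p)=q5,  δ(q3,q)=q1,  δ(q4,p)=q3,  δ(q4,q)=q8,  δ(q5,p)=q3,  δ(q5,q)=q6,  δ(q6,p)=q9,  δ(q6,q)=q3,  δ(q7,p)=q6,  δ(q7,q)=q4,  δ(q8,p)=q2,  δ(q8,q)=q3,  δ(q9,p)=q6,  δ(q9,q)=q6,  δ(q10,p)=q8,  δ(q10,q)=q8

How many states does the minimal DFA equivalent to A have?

4

States {q0,q7,q10} cannot be reached from the start state, so discard them.
Start with accepting vs non-accepting: {q2,q9} | {q1,q3,q4,q5,q6,q8}.
Split {q1,q3,q4,q5,q6,q8} by δ(·,p) → {q1,q3,q4,q5} and {q6,q8}.
Refine {q1,q3,q4,q5} on symbol q: members go to different blocks, giving {q1,q4,q5} and {q3}.
Stable partition: {q2,q9} | {q1,q4,q5} | {q6,q8} | {q3} — 4 equivalence classes.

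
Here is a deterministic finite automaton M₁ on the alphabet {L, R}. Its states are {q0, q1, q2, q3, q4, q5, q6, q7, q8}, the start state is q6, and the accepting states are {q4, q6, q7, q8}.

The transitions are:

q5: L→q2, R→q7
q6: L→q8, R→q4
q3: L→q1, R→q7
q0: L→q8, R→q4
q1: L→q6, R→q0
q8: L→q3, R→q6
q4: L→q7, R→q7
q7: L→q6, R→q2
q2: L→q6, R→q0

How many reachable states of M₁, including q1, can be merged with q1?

2

States {q5} cannot be reached from the start state, so discard them.
Initial partition by acceptance: {q4,q6,q7,q8} | {q0,q1,q2,q3}.
Split {q4,q6,q7,q8} by δ(·,L) → {q4,q6,q7} and {q8}.
On input L, block {q4,q6,q7} splits into {q4,q7} and {q6}.
On input L, block {q4,q7} splits into {q4} and {q7}.
Split {q0,q1,q2,q3} by δ(·,L) → {q1,q2} and {q0} and {q3}.
The partition is now stable with 7 blocks: {q4} | {q1,q2} | {q8} | {q6} | {q7} | {q0} | {q3}.
State q1 belongs to the block {q1,q2}, which has 2 states.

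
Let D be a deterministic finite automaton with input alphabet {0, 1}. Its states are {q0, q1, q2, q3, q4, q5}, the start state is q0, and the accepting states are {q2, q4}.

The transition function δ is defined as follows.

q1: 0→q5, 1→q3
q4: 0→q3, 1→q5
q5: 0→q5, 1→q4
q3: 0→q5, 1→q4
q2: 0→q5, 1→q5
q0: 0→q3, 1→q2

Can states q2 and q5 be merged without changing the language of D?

No

States {q1} cannot be reached from the start state, so discard them.
Start with accepting vs non-accepting: {q2,q4} | {q0,q3,q5}.
The partition is now stable with 2 blocks: {q2,q4} | {q0,q3,q5}.
q2 and q5 end up in different blocks, so they are distinguishable. For instance, the string 'ε' is accepted from only q2.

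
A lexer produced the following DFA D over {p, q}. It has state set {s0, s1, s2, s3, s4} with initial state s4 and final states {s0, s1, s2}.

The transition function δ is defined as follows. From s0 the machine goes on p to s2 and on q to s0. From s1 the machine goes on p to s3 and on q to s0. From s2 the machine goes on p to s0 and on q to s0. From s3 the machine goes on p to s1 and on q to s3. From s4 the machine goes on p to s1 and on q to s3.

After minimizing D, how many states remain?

All states are reachable from the start state.
Initial partition by acceptance: {s0,s1,s2} | {s3,s4}.
Split {s0,s1,s2} by δ(·,p) → {s0,s2} and {s1}.
Stable partition: {s0,s2} | {s3,s4} | {s1} — 3 equivalence classes.

3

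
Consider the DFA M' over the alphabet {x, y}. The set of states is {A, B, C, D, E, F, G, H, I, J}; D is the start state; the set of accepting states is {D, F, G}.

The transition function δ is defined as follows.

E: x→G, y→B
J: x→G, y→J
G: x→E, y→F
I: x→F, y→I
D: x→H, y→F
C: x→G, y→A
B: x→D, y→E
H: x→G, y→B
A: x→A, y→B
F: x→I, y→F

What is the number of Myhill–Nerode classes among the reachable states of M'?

2

Reachable states from the start: {B,D,E,F,G,H,I}. Unreachable: {A,C,J} — drop them.
P0 = {D,F,G} | {B,E,H,I}.
No further refinement is possible. Final partition (2 blocks): {D,F,G} | {B,E,H,I}.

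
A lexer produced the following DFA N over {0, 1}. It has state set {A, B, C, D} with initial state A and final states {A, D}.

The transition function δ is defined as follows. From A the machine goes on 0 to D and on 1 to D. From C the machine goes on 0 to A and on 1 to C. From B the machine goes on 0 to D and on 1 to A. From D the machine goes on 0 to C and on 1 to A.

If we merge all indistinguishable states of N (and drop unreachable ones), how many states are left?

3

States {B} cannot be reached from the start state, so discard them.
P0 = {A,D} | {C}.
Split {A,D} by δ(·,0) → {A} and {D}.
The partition is now stable with 3 blocks: {A} | {C} | {D}.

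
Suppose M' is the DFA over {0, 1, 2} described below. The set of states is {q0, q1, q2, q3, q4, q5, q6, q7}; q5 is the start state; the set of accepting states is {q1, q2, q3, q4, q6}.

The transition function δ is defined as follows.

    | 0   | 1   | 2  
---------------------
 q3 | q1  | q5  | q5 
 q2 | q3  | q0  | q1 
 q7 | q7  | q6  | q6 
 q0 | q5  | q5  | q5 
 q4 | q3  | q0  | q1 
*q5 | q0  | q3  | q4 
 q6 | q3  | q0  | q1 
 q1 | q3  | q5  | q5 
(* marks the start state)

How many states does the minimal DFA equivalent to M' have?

4

States {q2,q6,q7} cannot be reached from the start state, so discard them.
Start with accepting vs non-accepting: {q1,q3,q4} | {q0,q5}.
Refine {q1,q3,q4} on symbol 2: members go to different blocks, giving {q1,q3} and {q4}.
On input 1, block {q0,q5} splits into {q0} and {q5}.
No further refinement is possible. Final partition (4 blocks): {q1,q3} | {q0} | {q4} | {q5}.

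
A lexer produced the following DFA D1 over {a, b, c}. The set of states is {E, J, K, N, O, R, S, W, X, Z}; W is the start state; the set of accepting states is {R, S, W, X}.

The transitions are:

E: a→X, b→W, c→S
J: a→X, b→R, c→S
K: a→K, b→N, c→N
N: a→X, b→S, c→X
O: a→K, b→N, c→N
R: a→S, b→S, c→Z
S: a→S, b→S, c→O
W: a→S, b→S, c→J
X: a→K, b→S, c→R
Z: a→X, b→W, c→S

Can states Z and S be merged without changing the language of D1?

No

First remove the unreachable states {E}; 9 states remain.
Initial partition by acceptance: {R,S,W,X} | {J,K,N,O,Z}.
Refine {R,S,W,X} on symbol a: members go to different blocks, giving {R,S,W} and {X}.
Refine {J,K,N,O,Z} on symbol a: members go to different blocks, giving {J,N,Z} and {K,O}.
On input c, block {R,S,W} splits into {R,W} and {S}.
On input b, block {J,N,Z} splits into {J,Z} and {N}.
Stable partition: {R,W} | {J,Z} | {X} | {K,O} | {S} | {N} — 6 equivalence classes.
Z and S end up in different blocks, so they are distinguishable. For instance, the string 'ε' is accepted from only S.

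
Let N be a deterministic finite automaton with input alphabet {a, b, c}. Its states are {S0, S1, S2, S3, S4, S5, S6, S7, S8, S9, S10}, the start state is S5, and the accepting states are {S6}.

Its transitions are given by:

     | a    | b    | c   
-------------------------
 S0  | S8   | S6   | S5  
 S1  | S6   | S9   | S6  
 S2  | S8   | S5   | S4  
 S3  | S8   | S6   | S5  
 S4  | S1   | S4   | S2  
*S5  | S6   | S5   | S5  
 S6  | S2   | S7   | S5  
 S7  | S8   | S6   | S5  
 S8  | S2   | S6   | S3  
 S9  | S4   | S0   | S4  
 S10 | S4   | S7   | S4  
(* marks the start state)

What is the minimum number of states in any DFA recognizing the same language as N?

Reachable states from the start: {S0,S1,S2,S3,S4,S5,S6,S7,S8,S9}. Unreachable: {S10} — drop them.
P0 = {S6} | {S0,S1,S2,S3,S4,S5,S7,S8,S9}.
Split {S0,S1,S2,S3,S4,S5,S7,S8,S9} by δ(·,a) → {S0,S2,S3,S4,S7,S8,S9} and {S1,S5}.
Refine {S0,S2,S3,S4,S7,S8,S9} on symbol a: members go to different blocks, giving {S0,S2,S3,S7,S8,S9} and {S4}.
Split {S0,S2,S3,S7,S8,S9} by δ(·,a) → {S0,S2,S3,S7,S8} and {S9}.
Refine {S0,S2,S3,S7,S8} on symbol b: members go to different blocks, giving {S0,S3,S7,S8} and {S2}.
Refine {S0,S3,S7,S8} on symbol a: members go to different blocks, giving {S0,S3,S7} and {S8}.
On input b, block {S1,S5} splits into {S1} and {S5}.
The partition is now stable with 8 blocks: {S6} | {S0,S3,S7} | {S1} | {S4} | {S9} | {S2} | {S8} | {S5}.

8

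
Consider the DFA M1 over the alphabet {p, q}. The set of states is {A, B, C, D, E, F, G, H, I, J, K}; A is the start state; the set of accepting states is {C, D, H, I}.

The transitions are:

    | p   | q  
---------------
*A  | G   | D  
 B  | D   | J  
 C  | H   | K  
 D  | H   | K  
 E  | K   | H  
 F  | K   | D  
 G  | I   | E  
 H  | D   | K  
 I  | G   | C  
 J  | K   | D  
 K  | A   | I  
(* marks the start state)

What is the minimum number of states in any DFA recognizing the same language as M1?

6

States {B,F,J} cannot be reached from the start state, so discard them.
Start with accepting vs non-accepting: {C,D,H,I} | {A,E,G,K}.
Split {C,D,H,I} by δ(·,p) → {C,D,H} and {I}.
On input p, block {A,E,G,K} splits into {A,E,K} and {G}.
Split {A,E,K} by δ(·,p) → {E,K} and {A}.
Refine {E,K} on symbol p: members go to different blocks, giving {E} and {K}.
The partition is now stable with 6 blocks: {C,D,H} | {E} | {I} | {G} | {A} | {K}.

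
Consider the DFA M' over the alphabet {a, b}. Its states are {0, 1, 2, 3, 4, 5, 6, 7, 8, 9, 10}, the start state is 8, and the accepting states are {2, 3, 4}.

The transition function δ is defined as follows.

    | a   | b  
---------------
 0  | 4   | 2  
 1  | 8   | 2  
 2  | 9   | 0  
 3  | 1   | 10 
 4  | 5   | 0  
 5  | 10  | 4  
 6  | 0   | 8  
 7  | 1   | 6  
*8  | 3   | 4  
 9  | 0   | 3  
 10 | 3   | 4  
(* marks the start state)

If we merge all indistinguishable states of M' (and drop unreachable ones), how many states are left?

3

First remove the unreachable states {6,7}; 9 states remain.
Initial partition by acceptance: {2,3,4} | {0,1,5,8,9,10}.
On input a, block {0,1,5,8,9,10} splits into {0,8,10} and {1,5,9}.
No further refinement is possible. Final partition (3 blocks): {2,3,4} | {0,8,10} | {1,5,9}.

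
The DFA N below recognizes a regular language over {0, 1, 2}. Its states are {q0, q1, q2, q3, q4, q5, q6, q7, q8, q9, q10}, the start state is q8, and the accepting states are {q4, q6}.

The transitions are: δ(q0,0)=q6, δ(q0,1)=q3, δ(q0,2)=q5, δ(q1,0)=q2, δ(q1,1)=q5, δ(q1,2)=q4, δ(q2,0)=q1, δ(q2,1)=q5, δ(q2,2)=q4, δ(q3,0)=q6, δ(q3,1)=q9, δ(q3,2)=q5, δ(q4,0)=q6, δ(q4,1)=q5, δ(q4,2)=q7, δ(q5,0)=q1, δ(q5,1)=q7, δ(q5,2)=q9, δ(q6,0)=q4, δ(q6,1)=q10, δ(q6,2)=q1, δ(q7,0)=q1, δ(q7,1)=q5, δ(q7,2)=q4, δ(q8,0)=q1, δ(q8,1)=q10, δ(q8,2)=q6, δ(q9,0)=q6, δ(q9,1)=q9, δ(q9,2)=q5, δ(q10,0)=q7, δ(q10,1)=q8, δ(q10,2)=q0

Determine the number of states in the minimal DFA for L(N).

Every state is reachable, so we keep all 11.
Initial partition by acceptance: {q4,q6} | {q0,q1,q2,q3,q5,q7,q8,q9,q10}.
Refine {q0,q1,q2,q3,q5,q7,q8,q9,q10} on symbol 0: members go to different blocks, giving {q1,q2,q5,q7,q8,q10} and {q0,q3,q9}.
Refine {q1,q2,q5,q7,q8,q10} on symbol 2: members go to different blocks, giving {q1,q2,q7,q8} and {q5,q10}.
No further refinement is possible. Final partition (4 blocks): {q4,q6} | {q1,q2,q7,q8} | {q0,q3,q9} | {q5,q10}.

4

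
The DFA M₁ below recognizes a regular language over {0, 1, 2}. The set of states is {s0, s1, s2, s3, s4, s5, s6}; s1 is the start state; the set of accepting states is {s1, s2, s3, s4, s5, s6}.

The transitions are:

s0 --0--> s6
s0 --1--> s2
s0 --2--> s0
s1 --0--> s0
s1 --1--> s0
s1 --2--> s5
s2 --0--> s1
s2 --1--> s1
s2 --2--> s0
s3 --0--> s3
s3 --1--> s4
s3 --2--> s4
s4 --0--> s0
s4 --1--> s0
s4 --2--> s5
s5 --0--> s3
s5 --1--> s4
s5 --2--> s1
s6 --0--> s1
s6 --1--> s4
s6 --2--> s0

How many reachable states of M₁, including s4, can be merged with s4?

2

Every state is reachable, so we keep all 7.
P0 = {s1,s2,s3,s4,s5,s6} | {s0}.
Split {s1,s2,s3,s4,s5,s6} by δ(·,0) → {s2,s3,s5,s6} and {s1,s4}.
On input 0, block {s2,s3,s5,s6} splits into {s2,s6} and {s3,s5}.
Stable partition: {s2,s6} | {s0} | {s1,s4} | {s3,s5} — 4 equivalence classes.
State s4 belongs to the block {s1,s4}, which has 2 states.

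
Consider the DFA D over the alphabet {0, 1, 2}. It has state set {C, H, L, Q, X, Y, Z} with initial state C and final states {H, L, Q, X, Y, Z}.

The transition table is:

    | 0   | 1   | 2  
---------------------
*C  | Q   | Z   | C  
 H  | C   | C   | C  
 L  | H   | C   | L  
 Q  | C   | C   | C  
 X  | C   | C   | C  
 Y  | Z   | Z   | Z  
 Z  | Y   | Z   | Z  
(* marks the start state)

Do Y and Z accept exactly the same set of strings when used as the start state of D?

Yes

States {H,L,X} cannot be reached from the start state, so discard them.
Start with accepting vs non-accepting: {Q,Y,Z} | {C}.
On input 0, block {Q,Y,Z} splits into {Y,Z} and {Q}.
Stable partition: {Y,Z} | {C} | {Q} — 3 equivalence classes.
Y and Z lie in the same block of the stable partition, so they are equivalent — no string distinguishes them.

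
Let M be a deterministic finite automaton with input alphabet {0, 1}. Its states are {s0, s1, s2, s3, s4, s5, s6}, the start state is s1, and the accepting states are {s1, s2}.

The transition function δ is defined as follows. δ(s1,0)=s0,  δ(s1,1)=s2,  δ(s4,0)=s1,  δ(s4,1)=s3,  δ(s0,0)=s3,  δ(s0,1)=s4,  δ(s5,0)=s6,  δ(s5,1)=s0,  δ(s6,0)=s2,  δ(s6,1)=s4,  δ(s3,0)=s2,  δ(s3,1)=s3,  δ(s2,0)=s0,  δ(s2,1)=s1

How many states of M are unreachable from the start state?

BFS from s1 reaches {s0, s1, s2, s3, s4}; the 2 state(s) s5, s6 are never visited.

2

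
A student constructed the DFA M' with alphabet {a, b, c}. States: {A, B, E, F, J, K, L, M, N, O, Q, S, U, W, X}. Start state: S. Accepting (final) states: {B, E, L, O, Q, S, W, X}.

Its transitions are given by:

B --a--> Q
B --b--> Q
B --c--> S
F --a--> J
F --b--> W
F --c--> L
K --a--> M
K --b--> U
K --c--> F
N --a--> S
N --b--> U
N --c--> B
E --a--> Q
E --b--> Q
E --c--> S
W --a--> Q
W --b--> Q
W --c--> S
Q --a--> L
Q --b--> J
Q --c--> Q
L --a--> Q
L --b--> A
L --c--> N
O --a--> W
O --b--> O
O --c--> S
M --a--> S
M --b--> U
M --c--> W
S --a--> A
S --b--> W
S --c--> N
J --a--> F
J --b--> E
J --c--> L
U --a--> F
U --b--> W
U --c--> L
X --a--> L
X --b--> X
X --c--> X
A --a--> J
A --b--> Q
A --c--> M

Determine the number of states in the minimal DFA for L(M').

States {K,O,X} cannot be reached from the start state, so discard them.
Initial partition by acceptance: {B,E,L,Q,S,W} | {A,F,J,M,N,U}.
Refine {B,E,L,Q,S,W} on symbol a: members go to different blocks, giving {B,E,L,Q,W} and {S}.
Refine {B,E,L,Q,W} on symbol b: members go to different blocks, giving {B,E,W} and {L,Q}.
Refine {A,F,J,M,N,U} on symbol a: members go to different blocks, giving {A,F,J,U} and {M,N}.
Split {A,F,J,U} by δ(·,b) → {F,J,U} and {A}.
Split {L,Q} by δ(·,b) → {L} and {Q}.
Stable partition: {B,E,W} | {F,J,U} | {S} | {L} | {M,N} | {A} | {Q} — 7 equivalence classes.

7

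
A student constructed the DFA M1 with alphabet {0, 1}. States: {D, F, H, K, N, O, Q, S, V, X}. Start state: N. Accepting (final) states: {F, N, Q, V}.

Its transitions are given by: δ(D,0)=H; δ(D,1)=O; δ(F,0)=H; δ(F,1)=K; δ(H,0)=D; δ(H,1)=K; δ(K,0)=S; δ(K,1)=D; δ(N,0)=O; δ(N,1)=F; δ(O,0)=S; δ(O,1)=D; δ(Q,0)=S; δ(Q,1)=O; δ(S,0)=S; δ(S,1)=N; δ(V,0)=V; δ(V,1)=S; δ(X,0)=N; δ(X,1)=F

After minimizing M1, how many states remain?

5

States {Q,V,X} cannot be reached from the start state, so discard them.
Start with accepting vs non-accepting: {F,N} | {D,H,K,O,S}.
Refine {F,N} on symbol 1: members go to different blocks, giving {N} and {F}.
On input 1, block {D,H,K,O,S} splits into {D,H,K,O} and {S}.
Refine {D,H,K,O} on symbol 0: members go to different blocks, giving {K,O} and {D,H}.
The partition is now stable with 5 blocks: {N} | {K,O} | {F} | {S} | {D,H}.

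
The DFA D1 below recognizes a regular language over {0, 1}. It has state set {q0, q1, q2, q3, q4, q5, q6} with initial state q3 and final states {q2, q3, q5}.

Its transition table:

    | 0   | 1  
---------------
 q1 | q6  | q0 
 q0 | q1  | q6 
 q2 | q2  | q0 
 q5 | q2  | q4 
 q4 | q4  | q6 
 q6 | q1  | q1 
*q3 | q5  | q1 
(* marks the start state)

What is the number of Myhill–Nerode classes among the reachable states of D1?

Every state is reachable, so we keep all 7.
Start with accepting vs non-accepting: {q2,q3,q5} | {q0,q1,q4,q6}.
The partition is now stable with 2 blocks: {q2,q3,q5} | {q0,q1,q4,q6}.

2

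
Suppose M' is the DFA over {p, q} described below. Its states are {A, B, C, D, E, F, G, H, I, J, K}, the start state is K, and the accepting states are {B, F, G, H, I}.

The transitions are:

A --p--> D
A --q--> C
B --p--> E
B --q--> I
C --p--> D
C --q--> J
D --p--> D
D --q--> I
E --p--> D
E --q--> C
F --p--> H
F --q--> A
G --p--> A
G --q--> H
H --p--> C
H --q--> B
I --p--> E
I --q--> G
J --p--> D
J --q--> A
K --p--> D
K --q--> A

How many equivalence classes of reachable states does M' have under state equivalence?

3

States {F} cannot be reached from the start state, so discard them.
Initial partition by acceptance: {B,G,H,I} | {A,C,D,E,J,K}.
Refine {A,C,D,E,J,K} on symbol q: members go to different blocks, giving {A,C,E,J,K} and {D}.
Stable partition: {B,G,H,I} | {A,C,E,J,K} | {D} — 3 equivalence classes.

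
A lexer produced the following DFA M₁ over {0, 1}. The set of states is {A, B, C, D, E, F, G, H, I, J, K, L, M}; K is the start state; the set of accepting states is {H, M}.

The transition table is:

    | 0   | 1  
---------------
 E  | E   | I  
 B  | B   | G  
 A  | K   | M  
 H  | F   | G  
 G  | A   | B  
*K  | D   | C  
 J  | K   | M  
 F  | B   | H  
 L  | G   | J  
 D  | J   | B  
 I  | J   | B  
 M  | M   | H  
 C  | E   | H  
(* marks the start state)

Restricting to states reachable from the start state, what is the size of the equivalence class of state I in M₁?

3

Reachable states from the start: {A,B,C,D,E,F,G,H,I,J,K,M}. Unreachable: {L} — drop them.
P0 = {H,M} | {A,B,C,D,E,F,G,I,J,K}.
On input 0, block {H,M} splits into {H} and {M}.
Refine {A,B,C,D,E,F,G,I,J,K} on symbol 1: members go to different blocks, giving {B,D,E,G,I,K} and {A,J} and {C,F}.
Refine {B,D,E,G,I,K} on symbol 0: members go to different blocks, giving {B,E,K} and {D,G,I}.
Refine {B,E,K} on symbol 0: members go to different blocks, giving {B,E} and {K}.
Stable partition: {H} | {B,E} | {M} | {A,J} | {C,F} | {D,G,I} | {K} — 7 equivalence classes.
State I belongs to the block {D,G,I}, which has 3 states.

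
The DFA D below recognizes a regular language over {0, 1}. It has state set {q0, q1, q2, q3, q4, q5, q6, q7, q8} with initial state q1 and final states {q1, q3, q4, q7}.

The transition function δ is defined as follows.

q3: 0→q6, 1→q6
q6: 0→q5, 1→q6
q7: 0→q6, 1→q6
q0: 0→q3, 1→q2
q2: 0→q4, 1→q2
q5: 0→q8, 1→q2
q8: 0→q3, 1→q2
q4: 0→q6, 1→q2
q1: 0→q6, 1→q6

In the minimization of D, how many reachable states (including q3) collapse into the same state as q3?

2

Reachable states from the start: {q1,q2,q3,q4,q5,q6,q8}. Unreachable: {q0,q7} — drop them.
Start with accepting vs non-accepting: {q1,q3,q4} | {q2,q5,q6,q8}.
Split {q2,q5,q6,q8} by δ(·,0) → {q2,q8} and {q5,q6}.
Refine {q1,q3,q4} on symbol 1: members go to different blocks, giving {q1,q3} and {q4}.
Split {q2,q8} by δ(·,0) → {q2} and {q8}.
On input 0, block {q5,q6} splits into {q5} and {q6}.
The partition is now stable with 6 blocks: {q1,q3} | {q2} | {q5} | {q4} | {q8} | {q6}.
The equivalence class containing q3 is {q1,q3}, of size 2.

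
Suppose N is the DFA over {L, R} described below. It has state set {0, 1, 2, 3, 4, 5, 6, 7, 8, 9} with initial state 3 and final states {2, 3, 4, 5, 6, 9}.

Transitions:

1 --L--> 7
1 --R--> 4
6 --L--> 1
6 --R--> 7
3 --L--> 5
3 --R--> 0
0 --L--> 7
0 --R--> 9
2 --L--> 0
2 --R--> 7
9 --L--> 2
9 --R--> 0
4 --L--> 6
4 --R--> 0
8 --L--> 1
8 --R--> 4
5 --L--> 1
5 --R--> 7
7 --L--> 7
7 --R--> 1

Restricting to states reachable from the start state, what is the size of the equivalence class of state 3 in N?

3

First remove the unreachable states {8}; 9 states remain.
Start with accepting vs non-accepting: {2,3,4,5,6,9} | {0,1,7}.
Refine {2,3,4,5,6,9} on symbol L: members go to different blocks, giving {2,5,6} and {3,4,9}.
On input R, block {0,1,7} splits into {0,1} and {7}.
No further refinement is possible. Final partition (4 blocks): {2,5,6} | {0,1} | {3,4,9} | {7}.
The equivalence class containing 3 is {3,4,9}, of size 3.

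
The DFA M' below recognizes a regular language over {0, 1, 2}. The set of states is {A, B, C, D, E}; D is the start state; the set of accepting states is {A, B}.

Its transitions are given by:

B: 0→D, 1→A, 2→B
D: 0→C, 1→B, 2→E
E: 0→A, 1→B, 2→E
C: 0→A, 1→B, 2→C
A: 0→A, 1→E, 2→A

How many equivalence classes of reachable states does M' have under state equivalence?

4

P0 = {A,B} | {C,D,E}.
On input 0, block {A,B} splits into {A} and {B}.
On input 0, block {C,D,E} splits into {C,E} and {D}.
Stable partition: {A} | {C,E} | {B} | {D} — 4 equivalence classes.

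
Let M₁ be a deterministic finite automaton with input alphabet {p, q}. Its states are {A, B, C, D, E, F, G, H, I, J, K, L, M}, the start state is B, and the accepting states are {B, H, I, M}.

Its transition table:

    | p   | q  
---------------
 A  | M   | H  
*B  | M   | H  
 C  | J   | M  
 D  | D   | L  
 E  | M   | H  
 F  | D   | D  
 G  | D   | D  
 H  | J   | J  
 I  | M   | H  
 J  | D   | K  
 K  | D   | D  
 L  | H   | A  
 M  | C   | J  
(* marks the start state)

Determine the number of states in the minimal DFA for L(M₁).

First remove the unreachable states {E,F,G,I}; 9 states remain.
P0 = {B,H,M} | {A,C,D,J,K,L}.
Refine {B,H,M} on symbol p: members go to different blocks, giving {H,M} and {B}.
Refine {A,C,D,J,K,L} on symbol p: members go to different blocks, giving {C,D,J,K} and {A,L}.
Refine {C,D,J,K} on symbol q: members go to different blocks, giving {J,K} and {C} and {D}.
Split {H,M} by δ(·,p) → {H} and {M}.
Split {J,K} by δ(·,q) → {J} and {K}.
On input p, block {A,L} splits into {A} and {L}.
The partition is now stable with 9 blocks: {H} | {J} | {B} | {A} | {C} | {D} | {M} | {K} | {L}.

9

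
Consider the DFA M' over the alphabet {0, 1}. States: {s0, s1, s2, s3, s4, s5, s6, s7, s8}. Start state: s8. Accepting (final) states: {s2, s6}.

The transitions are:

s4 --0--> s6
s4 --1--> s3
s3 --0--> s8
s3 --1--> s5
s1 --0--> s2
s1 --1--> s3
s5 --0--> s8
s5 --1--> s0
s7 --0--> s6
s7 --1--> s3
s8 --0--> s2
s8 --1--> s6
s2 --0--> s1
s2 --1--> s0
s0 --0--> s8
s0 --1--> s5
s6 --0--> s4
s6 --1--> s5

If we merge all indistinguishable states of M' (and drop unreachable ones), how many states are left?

4

First remove the unreachable states {s7}; 8 states remain.
Initial partition by acceptance: {s2,s6} | {s0,s1,s3,s4,s5,s8}.
Split {s0,s1,s3,s4,s5,s8} by δ(·,0) → {s0,s3,s5} and {s1,s4,s8}.
On input 1, block {s1,s4,s8} splits into {s1,s4} and {s8}.
No further refinement is possible. Final partition (4 blocks): {s2,s6} | {s0,s3,s5} | {s1,s4} | {s8}.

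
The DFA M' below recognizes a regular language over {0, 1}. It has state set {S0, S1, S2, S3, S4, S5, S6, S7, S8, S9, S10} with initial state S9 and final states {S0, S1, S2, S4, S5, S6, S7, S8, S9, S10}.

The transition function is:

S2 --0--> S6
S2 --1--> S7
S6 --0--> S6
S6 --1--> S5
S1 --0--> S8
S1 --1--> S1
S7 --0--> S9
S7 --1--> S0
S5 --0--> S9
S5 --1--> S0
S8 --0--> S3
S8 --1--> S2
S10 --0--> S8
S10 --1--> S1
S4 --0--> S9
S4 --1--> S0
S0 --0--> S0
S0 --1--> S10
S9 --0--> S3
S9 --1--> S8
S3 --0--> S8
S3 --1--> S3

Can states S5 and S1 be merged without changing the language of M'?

No

First remove the unreachable states {S4}; 10 states remain.
P0 = {S0,S1,S2,S5,S6,S7,S8,S9,S10} | {S3}.
Split {S0,S1,S2,S5,S6,S7,S8,S9,S10} by δ(·,0) → {S0,S1,S2,S5,S6,S7,S10} and {S8,S9}.
Refine {S0,S1,S2,S5,S6,S7,S10} on symbol 0: members go to different blocks, giving {S1,S5,S7,S10} and {S0,S2,S6}.
On input 1, block {S1,S5,S7,S10} splits into {S1,S10} and {S5,S7}.
On input 1, block {S8,S9} splits into {S8} and {S9}.
Split {S0,S2,S6} by δ(·,1) → {S2,S6} and {S0}.
No further refinement is possible. Final partition (7 blocks): {S1,S10} | {S3} | {S8} | {S2,S6} | {S5,S7} | {S9} | {S0}.
S5 and S1 end up in different blocks, so they are distinguishable. For instance, the string '010' is accepted from only S1.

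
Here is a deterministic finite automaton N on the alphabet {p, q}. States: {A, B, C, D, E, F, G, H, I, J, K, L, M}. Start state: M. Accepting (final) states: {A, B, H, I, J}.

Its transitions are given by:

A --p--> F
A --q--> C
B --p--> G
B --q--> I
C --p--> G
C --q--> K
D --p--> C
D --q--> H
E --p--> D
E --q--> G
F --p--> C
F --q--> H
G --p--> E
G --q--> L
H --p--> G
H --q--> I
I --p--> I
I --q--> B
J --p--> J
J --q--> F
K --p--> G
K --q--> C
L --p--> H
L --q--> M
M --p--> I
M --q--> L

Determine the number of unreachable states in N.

BFS from M reaches {B, C, D, E, G, H, I, K, L, M}; the 3 state(s) A, F, J are never visited.

3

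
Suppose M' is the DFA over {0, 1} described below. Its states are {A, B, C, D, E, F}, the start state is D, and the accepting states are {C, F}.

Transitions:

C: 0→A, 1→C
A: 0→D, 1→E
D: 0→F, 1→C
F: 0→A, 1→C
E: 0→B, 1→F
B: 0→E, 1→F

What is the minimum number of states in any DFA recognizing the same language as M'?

4

All states are reachable from the start state.
Initial partition by acceptance: {C,F} | {A,B,D,E}.
Refine {A,B,D,E} on symbol 0: members go to different blocks, giving {A,B,E} and {D}.
On input 0, block {A,B,E} splits into {B,E} and {A}.
No further refinement is possible. Final partition (4 blocks): {C,F} | {B,E} | {D} | {A}.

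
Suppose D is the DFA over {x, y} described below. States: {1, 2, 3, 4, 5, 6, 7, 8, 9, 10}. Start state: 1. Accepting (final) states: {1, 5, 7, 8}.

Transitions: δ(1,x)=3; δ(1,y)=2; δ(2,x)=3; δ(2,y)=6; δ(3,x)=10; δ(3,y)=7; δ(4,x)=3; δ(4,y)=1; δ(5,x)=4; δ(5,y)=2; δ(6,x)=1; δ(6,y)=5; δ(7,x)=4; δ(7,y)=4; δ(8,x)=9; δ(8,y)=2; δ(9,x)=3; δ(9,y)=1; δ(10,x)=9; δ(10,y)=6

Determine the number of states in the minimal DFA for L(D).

Reachable states from the start: {1,2,3,4,5,6,7,9,10}. Unreachable: {8} — drop them.
Initial partition by acceptance: {1,5,7} | {2,3,4,6,9,10}.
Split {2,3,4,6,9,10} by δ(·,x) → {2,3,4,9,10} and {6}.
On input y, block {2,3,4,9,10} splits into {3,4,9} and {2,10}.
Split {1,5,7} by δ(·,y) → {1,5} and {7}.
Refine {3,4,9} on symbol x: members go to different blocks, giving {4,9} and {3}.
Split {1,5} by δ(·,x) → {1} and {5}.
Split {2,10} by δ(·,x) → {2} and {10}.
Stable partition: {1} | {4,9} | {6} | {2} | {7} | {3} | {5} | {10} — 8 equivalence classes.

8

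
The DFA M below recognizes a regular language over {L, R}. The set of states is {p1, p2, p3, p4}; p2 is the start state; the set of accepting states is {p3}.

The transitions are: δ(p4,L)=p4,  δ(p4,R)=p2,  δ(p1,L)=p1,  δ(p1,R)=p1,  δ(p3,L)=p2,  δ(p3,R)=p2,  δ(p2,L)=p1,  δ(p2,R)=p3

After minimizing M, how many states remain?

3

States {p4} cannot be reached from the start state, so discard them.
Initial partition by acceptance: {p3} | {p1,p2}.
On input R, block {p1,p2} splits into {p1} and {p2}.
Stable partition: {p3} | {p1} | {p2} — 3 equivalence classes.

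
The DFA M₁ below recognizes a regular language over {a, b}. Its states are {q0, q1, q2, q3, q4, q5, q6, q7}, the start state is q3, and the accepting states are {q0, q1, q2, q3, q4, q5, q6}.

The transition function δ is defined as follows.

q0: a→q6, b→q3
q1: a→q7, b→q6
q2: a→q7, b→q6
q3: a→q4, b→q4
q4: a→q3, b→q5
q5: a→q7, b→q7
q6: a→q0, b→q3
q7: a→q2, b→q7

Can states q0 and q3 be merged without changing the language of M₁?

States {q1} cannot be reached from the start state, so discard them.
Start with accepting vs non-accepting: {q0,q2,q3,q4,q5,q6} | {q7}.
On input a, block {q0,q2,q3,q4,q5,q6} splits into {q0,q3,q4,q6} and {q2,q5}.
Refine {q0,q3,q4,q6} on symbol b: members go to different blocks, giving {q0,q3,q6} and {q4}.
On input a, block {q0,q3,q6} splits into {q0,q6} and {q3}.
Split {q2,q5} by δ(·,b) → {q2} and {q5}.
Stable partition: {q0,q6} | {q7} | {q2} | {q4} | {q3} | {q5} — 6 equivalence classes.
q0 and q3 end up in different blocks, so they are distinguishable. For instance, the string 'aba' is accepted from only q0.

No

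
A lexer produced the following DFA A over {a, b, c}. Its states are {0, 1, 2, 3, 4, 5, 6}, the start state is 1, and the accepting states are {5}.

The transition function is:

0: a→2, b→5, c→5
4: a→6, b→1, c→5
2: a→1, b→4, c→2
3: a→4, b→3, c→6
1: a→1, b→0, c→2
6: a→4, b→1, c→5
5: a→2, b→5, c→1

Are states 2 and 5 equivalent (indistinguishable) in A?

No

First remove the unreachable states {3}; 6 states remain.
Start with accepting vs non-accepting: {5} | {0,1,2,4,6}.
Refine {0,1,2,4,6} on symbol b: members go to different blocks, giving {1,2,4,6} and {0}.
Split {1,2,4,6} by δ(·,b) → {2,4,6} and {1}.
Split {2,4,6} by δ(·,a) → {4,6} and {2}.
Stable partition: {5} | {4,6} | {0} | {1} | {2} — 5 equivalence classes.
2 and 5 end up in different blocks, so they are distinguishable. For instance, the string 'ε' is accepted from only 5.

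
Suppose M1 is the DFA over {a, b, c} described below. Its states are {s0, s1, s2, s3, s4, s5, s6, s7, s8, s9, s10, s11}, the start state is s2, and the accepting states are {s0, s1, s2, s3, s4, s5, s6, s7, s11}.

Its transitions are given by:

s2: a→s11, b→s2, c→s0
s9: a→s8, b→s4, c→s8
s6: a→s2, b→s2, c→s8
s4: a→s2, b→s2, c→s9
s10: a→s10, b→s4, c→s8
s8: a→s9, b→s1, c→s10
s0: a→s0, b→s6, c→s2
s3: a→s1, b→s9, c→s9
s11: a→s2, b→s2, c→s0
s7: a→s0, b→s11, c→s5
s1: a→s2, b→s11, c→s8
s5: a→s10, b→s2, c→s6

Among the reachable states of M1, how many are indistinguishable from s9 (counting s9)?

3

First remove the unreachable states {s3,s5,s7}; 9 states remain.
P0 = {s0,s1,s2,s4,s6,s11} | {s8,s9,s10}.
On input c, block {s0,s1,s2,s4,s6,s11} splits into {s0,s2,s11} and {s1,s4,s6}.
Split {s0,s2,s11} by δ(·,b) → {s2,s11} and {s0}.
No further refinement is possible. Final partition (4 blocks): {s2,s11} | {s8,s9,s10} | {s1,s4,s6} | {s0}.
The equivalence class containing s9 is {s8,s9,s10}, of size 3.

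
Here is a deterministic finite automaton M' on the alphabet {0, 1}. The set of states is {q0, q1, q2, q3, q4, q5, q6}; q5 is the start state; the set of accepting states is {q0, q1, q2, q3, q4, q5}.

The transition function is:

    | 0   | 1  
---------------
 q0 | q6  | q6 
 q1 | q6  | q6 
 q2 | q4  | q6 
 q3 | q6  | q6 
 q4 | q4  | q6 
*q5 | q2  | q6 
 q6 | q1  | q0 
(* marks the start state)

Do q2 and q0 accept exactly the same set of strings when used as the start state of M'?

Reachable states from the start: {q0,q1,q2,q4,q5,q6}. Unreachable: {q3} — drop them.
Start with accepting vs non-accepting: {q0,q1,q2,q4,q5} | {q6}.
On input 0, block {q0,q1,q2,q4,q5} splits into {q2,q4,q5} and {q0,q1}.
No further refinement is possible. Final partition (3 blocks): {q2,q4,q5} | {q6} | {q0,q1}.
q2 and q0 end up in different blocks, so they are distinguishable. For instance, the string '0' is accepted from only q2.

No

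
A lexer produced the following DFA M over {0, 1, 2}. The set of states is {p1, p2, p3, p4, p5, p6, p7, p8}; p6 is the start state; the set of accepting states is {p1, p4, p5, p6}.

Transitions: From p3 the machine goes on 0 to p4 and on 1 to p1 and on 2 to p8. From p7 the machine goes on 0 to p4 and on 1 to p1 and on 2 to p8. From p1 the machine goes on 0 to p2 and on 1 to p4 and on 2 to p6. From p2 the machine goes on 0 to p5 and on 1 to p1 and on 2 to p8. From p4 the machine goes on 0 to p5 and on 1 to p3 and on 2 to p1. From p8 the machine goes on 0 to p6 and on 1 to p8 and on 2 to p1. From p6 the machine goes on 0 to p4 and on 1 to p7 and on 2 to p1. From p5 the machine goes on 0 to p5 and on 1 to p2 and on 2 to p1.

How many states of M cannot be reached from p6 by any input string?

0

A breadth-first search from the start state visits every state.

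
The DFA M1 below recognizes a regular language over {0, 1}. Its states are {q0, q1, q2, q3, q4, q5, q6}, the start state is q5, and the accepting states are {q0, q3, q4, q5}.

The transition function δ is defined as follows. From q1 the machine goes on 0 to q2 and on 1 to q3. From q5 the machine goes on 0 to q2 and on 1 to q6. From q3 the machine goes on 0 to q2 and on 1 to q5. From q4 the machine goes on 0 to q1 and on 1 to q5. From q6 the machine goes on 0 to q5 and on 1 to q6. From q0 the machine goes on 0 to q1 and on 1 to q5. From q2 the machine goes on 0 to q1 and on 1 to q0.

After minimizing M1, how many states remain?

4

States {q4} cannot be reached from the start state, so discard them.
Start with accepting vs non-accepting: {q0,q3,q5} | {q1,q2,q6}.
On input 1, block {q0,q3,q5} splits into {q0,q3} and {q5}.
Refine {q1,q2,q6} on symbol 0: members go to different blocks, giving {q1,q2} and {q6}.
No further refinement is possible. Final partition (4 blocks): {q0,q3} | {q1,q2} | {q5} | {q6}.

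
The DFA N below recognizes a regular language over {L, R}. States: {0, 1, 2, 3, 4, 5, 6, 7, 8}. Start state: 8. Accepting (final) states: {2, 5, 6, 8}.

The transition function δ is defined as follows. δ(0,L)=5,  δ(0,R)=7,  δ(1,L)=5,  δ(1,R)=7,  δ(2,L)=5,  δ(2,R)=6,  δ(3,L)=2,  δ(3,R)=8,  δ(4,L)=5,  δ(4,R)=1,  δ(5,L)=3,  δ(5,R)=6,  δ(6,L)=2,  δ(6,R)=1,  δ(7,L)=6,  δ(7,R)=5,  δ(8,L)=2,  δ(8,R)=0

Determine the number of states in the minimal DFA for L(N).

Reachable states from the start: {0,1,2,3,5,6,7,8}. Unreachable: {4} — drop them.
P0 = {2,5,6,8} | {0,1,3,7}.
Split {2,5,6,8} by δ(·,L) → {2,6,8} and {5}.
Split {2,6,8} by δ(·,L) → {6,8} and {2}.
On input L, block {0,1,3,7} splits into {0,1} and {3} and {7}.
Stable partition: {6,8} | {0,1} | {5} | {2} | {3} | {7} — 6 equivalence classes.

6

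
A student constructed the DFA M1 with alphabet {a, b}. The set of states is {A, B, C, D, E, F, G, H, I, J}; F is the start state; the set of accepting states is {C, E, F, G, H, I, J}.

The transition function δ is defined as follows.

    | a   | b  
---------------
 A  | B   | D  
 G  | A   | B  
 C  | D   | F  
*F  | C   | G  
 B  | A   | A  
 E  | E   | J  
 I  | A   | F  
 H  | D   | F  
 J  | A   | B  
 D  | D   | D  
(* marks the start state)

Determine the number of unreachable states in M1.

4

No path from F leads to E, H, I, J; the other 6 states are all reachable.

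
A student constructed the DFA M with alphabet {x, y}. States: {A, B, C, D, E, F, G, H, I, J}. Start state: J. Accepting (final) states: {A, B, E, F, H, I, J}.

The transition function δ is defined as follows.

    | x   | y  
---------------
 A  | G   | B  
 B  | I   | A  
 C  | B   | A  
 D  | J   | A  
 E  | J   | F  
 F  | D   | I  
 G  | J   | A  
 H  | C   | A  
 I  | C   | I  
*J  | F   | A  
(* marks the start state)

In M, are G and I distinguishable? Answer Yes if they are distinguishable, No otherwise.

Yes

States {E,H} cannot be reached from the start state, so discard them.
P0 = {A,B,F,I,J} | {C,D,G}.
Split {A,B,F,I,J} by δ(·,x) → {A,F,I} and {B,J}.
Split {A,F,I} by δ(·,y) → {F,I} and {A}.
Stable partition: {F,I} | {C,D,G} | {B,J} | {A} — 4 equivalence classes.
G and I end up in different blocks, so they are distinguishable. For instance, the string 'ε' is accepted from only I.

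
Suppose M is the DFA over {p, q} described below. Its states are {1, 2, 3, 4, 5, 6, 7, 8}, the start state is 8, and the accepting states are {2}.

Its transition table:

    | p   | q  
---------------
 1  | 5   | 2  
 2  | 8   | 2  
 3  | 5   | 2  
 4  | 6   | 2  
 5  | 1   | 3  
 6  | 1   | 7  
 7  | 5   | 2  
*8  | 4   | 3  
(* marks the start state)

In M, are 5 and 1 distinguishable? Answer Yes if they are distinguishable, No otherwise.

All states are reachable from the start state.
P0 = {2} | {1,3,4,5,6,7,8}.
Split {1,3,4,5,6,7,8} by δ(·,q) → {1,3,4,7} and {5,6,8}.
No further refinement is possible. Final partition (3 blocks): {2} | {1,3,4,7} | {5,6,8}.
5 and 1 end up in different blocks, so they are distinguishable. For instance, the string 'q' is accepted from only 1.

Yes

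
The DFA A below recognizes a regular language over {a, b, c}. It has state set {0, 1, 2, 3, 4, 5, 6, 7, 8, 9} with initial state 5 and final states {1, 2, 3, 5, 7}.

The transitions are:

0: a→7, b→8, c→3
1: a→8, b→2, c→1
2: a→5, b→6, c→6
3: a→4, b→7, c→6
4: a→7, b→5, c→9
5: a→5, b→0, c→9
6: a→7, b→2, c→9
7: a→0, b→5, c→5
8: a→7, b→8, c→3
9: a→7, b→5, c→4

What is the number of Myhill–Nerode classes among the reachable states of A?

Reachable states from the start: {0,2,3,4,5,6,7,8,9}. Unreachable: {1} — drop them.
Initial partition by acceptance: {2,3,5,7} | {0,4,6,8,9}.
Split {2,3,5,7} by δ(·,a) → {2,5} and {3,7}.
On input b, block {0,4,6,8,9} splits into {4,6,9} and {0,8}.
Refine {2,5} on symbol b: members go to different blocks, giving {2} and {5}.
On input b, block {4,6,9} splits into {4,9} and {6}.
Split {3,7} by δ(·,a) → {3} and {7}.
The partition is now stable with 7 blocks: {2} | {4,9} | {3} | {0,8} | {5} | {6} | {7}.

7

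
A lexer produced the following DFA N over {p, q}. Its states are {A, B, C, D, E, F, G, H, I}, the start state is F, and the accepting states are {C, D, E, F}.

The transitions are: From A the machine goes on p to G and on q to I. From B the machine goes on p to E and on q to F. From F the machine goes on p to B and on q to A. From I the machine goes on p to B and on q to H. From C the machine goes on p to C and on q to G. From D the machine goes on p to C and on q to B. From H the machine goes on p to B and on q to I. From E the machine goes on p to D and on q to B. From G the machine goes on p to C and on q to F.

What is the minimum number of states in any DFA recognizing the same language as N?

P0 = {C,D,E,F} | {A,B,G,H,I}.
Refine {C,D,E,F} on symbol p: members go to different blocks, giving {C,D,E} and {F}.
Split {A,B,G,H,I} by δ(·,p) → {A,H,I} and {B,G}.
No further refinement is possible. Final partition (4 blocks): {C,D,E} | {A,H,I} | {F} | {B,G}.

4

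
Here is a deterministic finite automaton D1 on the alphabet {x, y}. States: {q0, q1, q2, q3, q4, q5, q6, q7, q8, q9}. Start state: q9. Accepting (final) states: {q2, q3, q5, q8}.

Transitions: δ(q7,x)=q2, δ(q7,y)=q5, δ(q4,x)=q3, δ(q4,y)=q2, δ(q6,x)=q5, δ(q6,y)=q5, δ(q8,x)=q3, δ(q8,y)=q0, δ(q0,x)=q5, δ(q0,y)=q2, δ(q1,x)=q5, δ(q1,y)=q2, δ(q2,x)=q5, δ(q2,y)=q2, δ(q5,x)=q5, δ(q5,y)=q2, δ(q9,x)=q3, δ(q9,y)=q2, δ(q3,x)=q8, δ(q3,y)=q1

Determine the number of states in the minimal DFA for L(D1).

First remove the unreachable states {q4,q6,q7}; 7 states remain.
Initial partition by acceptance: {q2,q3,q5,q8} | {q0,q1,q9}.
Refine {q2,q3,q5,q8} on symbol y: members go to different blocks, giving {q2,q5} and {q3,q8}.
On input x, block {q0,q1,q9} splits into {q0,q1} and {q9}.
No further refinement is possible. Final partition (4 blocks): {q2,q5} | {q0,q1} | {q3,q8} | {q9}.

4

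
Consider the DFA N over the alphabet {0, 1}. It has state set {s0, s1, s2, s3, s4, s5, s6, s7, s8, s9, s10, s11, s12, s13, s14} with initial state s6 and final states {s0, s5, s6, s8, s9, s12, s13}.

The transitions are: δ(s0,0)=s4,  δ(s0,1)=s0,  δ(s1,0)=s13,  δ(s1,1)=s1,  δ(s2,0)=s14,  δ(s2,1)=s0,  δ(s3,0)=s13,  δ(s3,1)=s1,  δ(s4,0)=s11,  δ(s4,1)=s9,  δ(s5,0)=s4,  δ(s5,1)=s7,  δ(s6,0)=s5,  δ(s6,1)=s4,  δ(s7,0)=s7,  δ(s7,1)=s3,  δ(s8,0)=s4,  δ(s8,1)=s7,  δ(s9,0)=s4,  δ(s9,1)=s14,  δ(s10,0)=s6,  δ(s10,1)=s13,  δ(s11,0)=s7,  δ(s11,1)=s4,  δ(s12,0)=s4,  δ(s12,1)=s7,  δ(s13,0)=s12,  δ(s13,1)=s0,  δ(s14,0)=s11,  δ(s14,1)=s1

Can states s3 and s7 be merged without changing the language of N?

No

States {s2,s8,s10} cannot be reached from the start state, so discard them.
Initial partition by acceptance: {s0,s5,s6,s9,s12,s13} | {s1,s3,s4,s7,s11,s14}.
On input 0, block {s0,s5,s6,s9,s12,s13} splits into {s0,s5,s9,s12} and {s6,s13}.
On input 1, block {s0,s5,s9,s12} splits into {s5,s9,s12} and {s0}.
Split {s1,s3,s4,s7,s11,s14} by δ(·,0) → {s4,s7,s11,s14} and {s1,s3}.
On input 1, block {s4,s7,s11,s14} splits into {s7,s14} and {s4} and {s11}.
On input 0, block {s7,s14} splits into {s7} and {s14}.
Refine {s5,s9,s12} on symbol 1: members go to different blocks, giving {s5,s12} and {s9}.
On input 1, block {s6,s13} splits into {s6} and {s13}.
Stable partition: {s5,s12} | {s7} | {s6} | {s0} | {s1,s3} | {s4} | {s11} | {s14} | {s9} | {s13} — 10 equivalence classes.
s3 and s7 end up in different blocks, so they are distinguishable. For instance, the string '0' is accepted from only s3.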